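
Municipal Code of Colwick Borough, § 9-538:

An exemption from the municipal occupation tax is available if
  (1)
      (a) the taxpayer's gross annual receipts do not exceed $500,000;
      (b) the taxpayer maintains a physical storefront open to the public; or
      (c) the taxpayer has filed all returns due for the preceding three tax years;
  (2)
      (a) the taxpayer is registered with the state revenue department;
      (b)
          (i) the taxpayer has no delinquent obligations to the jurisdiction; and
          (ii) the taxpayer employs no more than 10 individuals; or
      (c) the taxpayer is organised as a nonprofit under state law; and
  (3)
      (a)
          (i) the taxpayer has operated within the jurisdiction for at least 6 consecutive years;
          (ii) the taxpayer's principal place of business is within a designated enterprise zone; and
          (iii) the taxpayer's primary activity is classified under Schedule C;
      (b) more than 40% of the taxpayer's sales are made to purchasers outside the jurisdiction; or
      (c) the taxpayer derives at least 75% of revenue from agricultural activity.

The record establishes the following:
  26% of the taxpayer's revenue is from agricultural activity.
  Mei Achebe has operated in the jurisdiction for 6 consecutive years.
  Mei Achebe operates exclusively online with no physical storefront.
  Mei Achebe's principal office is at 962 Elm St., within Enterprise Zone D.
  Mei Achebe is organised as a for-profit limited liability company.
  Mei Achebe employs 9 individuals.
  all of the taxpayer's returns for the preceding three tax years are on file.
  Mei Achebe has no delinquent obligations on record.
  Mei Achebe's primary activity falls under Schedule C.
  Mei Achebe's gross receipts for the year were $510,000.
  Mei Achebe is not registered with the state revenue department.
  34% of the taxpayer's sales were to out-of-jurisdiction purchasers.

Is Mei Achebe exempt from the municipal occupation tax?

Yes — exempt.

(a) receipts ≤ $500,000 — fails.
(b) has storefront — not met.
(c) returns current — satisfied.
(1): F OR F OR T → true.
(a) state-registered — fails.
(i) no delinquency — satisfied.
(ii) ≤ 10 employees — satisfied.
So (b) is satisfied (T AND T).
(c) nonprofit — not satisfied.
(2): F OR T OR F → true.
(i) ≥ 6 yrs in jurisdiction — holds.
(ii) in enterprise zone — holds.
(iii) Schedule C activity — met.
(a) = T AND T AND T = true.
(b) >40% out-of-jur. sales — not met.
(c) ≥75% agricultural — fails.
(3) = T OR F OR F = true.
Overall = T AND T AND T = true.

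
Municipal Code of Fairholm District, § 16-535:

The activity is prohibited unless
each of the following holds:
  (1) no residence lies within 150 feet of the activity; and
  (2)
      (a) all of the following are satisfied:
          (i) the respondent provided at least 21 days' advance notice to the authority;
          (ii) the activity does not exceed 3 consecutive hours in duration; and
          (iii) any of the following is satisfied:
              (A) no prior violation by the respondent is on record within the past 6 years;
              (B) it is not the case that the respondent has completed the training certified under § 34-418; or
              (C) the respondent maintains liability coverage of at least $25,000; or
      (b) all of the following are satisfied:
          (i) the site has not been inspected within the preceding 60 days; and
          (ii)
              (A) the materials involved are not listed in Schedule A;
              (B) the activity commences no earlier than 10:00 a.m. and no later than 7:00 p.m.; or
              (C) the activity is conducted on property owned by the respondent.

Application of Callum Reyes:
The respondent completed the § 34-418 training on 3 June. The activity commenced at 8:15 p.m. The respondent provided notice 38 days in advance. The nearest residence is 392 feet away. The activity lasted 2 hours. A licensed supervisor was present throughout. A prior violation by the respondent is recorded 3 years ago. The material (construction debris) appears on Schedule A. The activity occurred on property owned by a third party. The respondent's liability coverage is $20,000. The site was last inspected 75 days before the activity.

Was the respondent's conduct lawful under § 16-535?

No — unlawful.

(1) no residence in 150 ft — met.
(i) ≥21 days' notice — satisfied.
(ii) ≤ 3 hrs duration — holds.
(A) no prior violation — not satisfied.
(B) not (training certified) — not satisfied.
(C) coverage ≥ $25,000 — not met.
So (iii) is not satisfied (F OR F OR F).
(a): T AND T AND F → false.
(i) not (site inspected) — met.
(A) not (Schedule A material) — fails.
(B) start within hours — not satisfied.
(C) own property — fails.
So (ii) is not satisfied (F OR F OR F).
(b) = T AND F = false.
So (2) is not satisfied (F OR F).
Overall: T AND F → false.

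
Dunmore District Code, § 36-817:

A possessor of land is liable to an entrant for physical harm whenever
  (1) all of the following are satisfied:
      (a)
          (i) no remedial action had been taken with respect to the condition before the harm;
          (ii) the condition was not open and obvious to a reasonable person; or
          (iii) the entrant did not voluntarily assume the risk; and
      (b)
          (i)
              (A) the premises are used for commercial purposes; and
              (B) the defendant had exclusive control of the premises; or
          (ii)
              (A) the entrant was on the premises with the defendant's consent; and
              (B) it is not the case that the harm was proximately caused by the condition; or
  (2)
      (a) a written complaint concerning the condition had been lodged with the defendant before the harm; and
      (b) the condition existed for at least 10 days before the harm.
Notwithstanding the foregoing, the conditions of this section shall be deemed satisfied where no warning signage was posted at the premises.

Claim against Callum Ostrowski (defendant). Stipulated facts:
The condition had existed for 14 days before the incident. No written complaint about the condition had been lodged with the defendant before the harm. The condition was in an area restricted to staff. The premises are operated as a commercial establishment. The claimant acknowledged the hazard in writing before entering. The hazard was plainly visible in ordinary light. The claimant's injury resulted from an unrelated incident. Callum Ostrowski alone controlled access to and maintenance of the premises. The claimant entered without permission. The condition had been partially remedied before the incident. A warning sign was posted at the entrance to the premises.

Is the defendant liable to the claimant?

(i) no remedial action — not satisfied.
(ii) not open/obvious — fails.
(iii) no assumed risk — not met.
(a): F OR F OR F → false.
(A) commercial use — holds.
(B) exclusive control — holds.
(i) = T AND T = true.
(A) consent to enter — fails.
(B) not (proximate cause) — met.
(ii): F AND T → false.
(b): T OR F → true.
(1) = F AND T = false.
(a) complaint lodged — not satisfied.
(b) condition ≥10 days old — met.
(2): F AND T → false.
So Overall is not satisfied (F OR F).
Exception (no signage posted) — not satisfied.
Result: main false OR exception false → false.

No — not liable.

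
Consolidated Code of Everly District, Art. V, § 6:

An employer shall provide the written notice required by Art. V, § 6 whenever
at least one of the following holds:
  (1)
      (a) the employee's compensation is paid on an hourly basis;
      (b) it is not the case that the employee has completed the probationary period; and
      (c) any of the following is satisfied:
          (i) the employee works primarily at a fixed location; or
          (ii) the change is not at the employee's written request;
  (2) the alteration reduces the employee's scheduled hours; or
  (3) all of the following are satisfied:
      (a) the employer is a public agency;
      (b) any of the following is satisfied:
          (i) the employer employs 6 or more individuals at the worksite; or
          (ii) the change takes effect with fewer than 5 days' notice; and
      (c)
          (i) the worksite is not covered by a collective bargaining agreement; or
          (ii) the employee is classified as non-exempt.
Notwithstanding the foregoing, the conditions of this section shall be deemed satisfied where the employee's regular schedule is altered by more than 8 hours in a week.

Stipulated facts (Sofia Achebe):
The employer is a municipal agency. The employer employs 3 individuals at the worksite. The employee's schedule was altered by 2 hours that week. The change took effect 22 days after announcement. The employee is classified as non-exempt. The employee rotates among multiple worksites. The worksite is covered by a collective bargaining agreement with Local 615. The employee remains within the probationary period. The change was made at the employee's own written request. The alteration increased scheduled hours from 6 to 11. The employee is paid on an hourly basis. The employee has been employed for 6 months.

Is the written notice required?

(a) hourly-paid — met.
(b) not (past probation) — satisfied.
(i) fixed location — not met.
(ii) not employee-requested — not met.
So (c) is not satisfied (F OR F).
(1): T AND T AND F → false.
(2) hours reduced — not satisfied.
(a) public agency — holds.
(i) ≥ 6 at site — fails.
(ii) < 5 days' notice — not met.
So (b) is not satisfied (F OR F).
(i) no CBA — not met.
(ii) non-exempt — holds.
So (c) is satisfied (F OR T).
(3) = T AND F AND T = false.
So Overall is not satisfied (F OR F OR F).
Exception (schedule shift > 8h) — not satisfied.
Result: main false OR exception false → false.

No — not required.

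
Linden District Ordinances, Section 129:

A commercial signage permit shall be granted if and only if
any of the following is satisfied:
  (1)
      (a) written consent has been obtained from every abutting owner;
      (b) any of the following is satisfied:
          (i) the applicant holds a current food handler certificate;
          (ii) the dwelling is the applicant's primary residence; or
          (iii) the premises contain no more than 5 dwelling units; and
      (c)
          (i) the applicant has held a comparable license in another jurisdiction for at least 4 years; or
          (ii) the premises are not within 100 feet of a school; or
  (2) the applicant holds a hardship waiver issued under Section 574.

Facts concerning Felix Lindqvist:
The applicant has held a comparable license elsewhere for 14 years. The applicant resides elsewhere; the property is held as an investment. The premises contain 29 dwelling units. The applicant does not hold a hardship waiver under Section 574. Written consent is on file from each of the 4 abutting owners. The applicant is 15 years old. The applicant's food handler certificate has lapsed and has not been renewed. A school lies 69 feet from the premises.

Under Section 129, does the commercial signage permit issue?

(a) all abutters consent — satisfied.
(i) food handler cert. — not satisfied.
(ii) primary residence — not met.
(iii) ≤ 5 units — fails.
(b): F OR F OR F → false.
(i) prior license ≥ 4 yr — satisfied.
(ii) ≥100 ft from school — fails.
So (c) is satisfied (T OR F).
(1) = T AND F AND T = false.
(2) hardship waiver — fails.
Overall = F OR F = false.

No — denied.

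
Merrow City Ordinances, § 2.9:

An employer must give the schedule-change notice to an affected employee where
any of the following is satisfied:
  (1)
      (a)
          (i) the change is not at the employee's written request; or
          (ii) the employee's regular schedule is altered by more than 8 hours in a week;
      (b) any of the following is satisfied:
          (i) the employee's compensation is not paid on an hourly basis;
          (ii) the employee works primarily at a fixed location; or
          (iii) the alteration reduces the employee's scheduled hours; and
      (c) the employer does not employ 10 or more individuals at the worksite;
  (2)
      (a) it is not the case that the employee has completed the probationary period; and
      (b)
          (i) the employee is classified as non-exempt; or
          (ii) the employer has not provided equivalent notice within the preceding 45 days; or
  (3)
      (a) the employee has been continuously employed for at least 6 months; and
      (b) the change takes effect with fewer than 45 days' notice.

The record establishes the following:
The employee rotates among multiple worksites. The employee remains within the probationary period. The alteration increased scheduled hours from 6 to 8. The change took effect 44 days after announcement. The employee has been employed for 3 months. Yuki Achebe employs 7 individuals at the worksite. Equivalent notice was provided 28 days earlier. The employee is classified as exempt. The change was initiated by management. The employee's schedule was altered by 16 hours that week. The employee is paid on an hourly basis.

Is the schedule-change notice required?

(i) not employee-requested — satisfied.
(ii) schedule shift > 8h — holds.
(a) = T OR T = true.
(i) not (hourly-paid) — fails.
(ii) fixed location — not satisfied.
(iii) hours reduced — fails.
(b) = F OR F OR F = false.
(c) not (≥ 10 at site) — holds.
(1) = T AND F AND T = false.
(a) not (past probation) — met.
(i) non-exempt — fails.
(ii) no recent notice — not met.
(b) = F OR F = false.
(2): T AND F → false.
(a) tenure ≥ 6 mo. — fails.
(b) < 45 days' notice — met.
(3) = F AND T = false.
So Overall is not satisfied (F OR F OR F).

No — not required.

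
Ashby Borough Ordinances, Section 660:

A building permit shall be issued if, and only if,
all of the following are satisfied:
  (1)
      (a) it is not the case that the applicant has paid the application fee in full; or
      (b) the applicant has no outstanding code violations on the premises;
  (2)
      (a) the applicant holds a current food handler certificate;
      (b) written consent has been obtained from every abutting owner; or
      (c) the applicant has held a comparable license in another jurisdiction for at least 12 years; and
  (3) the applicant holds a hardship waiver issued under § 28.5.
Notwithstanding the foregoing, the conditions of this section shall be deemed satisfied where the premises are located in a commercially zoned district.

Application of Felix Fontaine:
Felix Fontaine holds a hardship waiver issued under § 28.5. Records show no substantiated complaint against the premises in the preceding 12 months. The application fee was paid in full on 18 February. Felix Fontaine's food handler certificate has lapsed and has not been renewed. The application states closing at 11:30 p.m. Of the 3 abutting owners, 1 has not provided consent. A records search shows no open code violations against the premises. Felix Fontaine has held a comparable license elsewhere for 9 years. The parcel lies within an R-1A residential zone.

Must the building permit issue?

No — denied.

(a) not (fee paid) — not met.
(b) no code violations — holds.
So (1) is satisfied (F OR T).
(a) food handler cert. — not met.
(b) all abutters consent — not met.
(c) prior license ≥ 12 yr — not satisfied.
(2): F OR F OR F → false.
(3) hardship waiver — holds.
Overall: T AND F AND T → false.
Exception (commercially zoned) — not satisfied.
Result: main false OR exception false → false.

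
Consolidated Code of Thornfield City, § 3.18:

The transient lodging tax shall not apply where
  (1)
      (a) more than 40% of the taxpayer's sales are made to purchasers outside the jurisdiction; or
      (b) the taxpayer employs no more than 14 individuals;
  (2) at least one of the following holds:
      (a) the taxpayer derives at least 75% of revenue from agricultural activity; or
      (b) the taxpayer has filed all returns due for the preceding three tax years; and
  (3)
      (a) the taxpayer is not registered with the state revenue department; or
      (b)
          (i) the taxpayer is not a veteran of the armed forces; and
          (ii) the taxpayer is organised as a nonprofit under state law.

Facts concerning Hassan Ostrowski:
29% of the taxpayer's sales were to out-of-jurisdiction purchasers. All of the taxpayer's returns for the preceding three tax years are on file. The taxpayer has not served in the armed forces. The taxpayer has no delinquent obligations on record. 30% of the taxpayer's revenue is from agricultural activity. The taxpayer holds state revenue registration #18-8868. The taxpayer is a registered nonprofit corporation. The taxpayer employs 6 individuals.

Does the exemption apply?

(a) >40% out-of-jur. sales — not satisfied.
(b) ≤ 14 employees — satisfied.
So (1) is satisfied (F OR T).
(a) ≥75% agricultural — not satisfied.
(b) returns current — met.
(2) = F OR T = true.
(a) not (state-registered) — not met.
(i) not (veteran) — holds.
(ii) nonprofit — met.
(b): T AND T → true.
(3): F OR T → true.
Overall = T AND T AND T = true.

Yes — exempt.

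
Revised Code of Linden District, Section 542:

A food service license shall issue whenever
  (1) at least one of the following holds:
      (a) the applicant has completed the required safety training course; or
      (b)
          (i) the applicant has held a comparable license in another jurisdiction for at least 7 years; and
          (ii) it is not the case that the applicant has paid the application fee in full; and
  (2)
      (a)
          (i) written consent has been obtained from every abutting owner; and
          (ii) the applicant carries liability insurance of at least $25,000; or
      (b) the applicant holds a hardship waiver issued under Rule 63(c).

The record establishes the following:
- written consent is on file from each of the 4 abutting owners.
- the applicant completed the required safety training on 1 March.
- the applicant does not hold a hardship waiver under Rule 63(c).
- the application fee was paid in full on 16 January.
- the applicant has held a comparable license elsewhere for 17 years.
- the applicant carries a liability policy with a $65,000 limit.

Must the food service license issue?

(a) safety training — satisfied.
(i) prior license ≥ 7 yr — holds.
(ii) not (fee paid) — fails.
(b): T AND F → false.
So (1) is satisfied (T OR F).
(i) all abutters consent — holds.
(ii) insurance ≥ $25,000 — holds.
(a): T AND T → true.
(b) hardship waiver — not met.
(2) = T OR F = true.
Overall = T AND T = true.

Yes — granted.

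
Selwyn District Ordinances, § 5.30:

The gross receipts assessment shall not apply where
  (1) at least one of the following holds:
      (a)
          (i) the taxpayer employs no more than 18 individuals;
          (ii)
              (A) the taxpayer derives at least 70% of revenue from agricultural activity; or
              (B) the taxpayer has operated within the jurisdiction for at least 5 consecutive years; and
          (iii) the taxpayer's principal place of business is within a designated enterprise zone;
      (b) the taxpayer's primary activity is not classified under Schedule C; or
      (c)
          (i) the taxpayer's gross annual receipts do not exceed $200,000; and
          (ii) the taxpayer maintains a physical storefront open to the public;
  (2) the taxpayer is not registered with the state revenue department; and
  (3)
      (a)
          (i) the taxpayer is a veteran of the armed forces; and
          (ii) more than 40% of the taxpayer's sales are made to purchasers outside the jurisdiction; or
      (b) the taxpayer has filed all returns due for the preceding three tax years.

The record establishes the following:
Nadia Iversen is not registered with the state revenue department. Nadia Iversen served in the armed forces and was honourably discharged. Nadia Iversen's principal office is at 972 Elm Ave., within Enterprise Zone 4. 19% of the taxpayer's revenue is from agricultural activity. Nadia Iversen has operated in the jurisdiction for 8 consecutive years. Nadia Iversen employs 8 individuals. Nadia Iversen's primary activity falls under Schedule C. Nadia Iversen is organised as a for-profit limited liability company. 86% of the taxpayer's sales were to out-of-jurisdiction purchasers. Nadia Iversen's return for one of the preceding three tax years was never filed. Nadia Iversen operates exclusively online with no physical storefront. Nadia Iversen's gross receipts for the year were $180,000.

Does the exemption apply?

Yes — exempt.

(i) ≤ 18 employees — satisfied.
(A) ≥70% agricultural — not met.
(B) ≥ 5 yrs in jurisdiction — holds.
So (ii) is satisfied (F OR T).
(iii) in enterprise zone — satisfied.
(a): T AND T AND T → true.
(b) not (Schedule C activity) — not satisfied.
(i) receipts ≤ $200,000 — satisfied.
(ii) has storefront — fails.
So (c) is not satisfied (T AND F).
(1): T OR F OR F → true.
(2) not (state-registered) — holds.
(i) veteran — met.
(ii) >40% out-of-jur. sales — met.
(a) = T AND T = true.
(b) returns current — not satisfied.
So (3) is satisfied (T OR F).
Overall: T AND T AND T → true.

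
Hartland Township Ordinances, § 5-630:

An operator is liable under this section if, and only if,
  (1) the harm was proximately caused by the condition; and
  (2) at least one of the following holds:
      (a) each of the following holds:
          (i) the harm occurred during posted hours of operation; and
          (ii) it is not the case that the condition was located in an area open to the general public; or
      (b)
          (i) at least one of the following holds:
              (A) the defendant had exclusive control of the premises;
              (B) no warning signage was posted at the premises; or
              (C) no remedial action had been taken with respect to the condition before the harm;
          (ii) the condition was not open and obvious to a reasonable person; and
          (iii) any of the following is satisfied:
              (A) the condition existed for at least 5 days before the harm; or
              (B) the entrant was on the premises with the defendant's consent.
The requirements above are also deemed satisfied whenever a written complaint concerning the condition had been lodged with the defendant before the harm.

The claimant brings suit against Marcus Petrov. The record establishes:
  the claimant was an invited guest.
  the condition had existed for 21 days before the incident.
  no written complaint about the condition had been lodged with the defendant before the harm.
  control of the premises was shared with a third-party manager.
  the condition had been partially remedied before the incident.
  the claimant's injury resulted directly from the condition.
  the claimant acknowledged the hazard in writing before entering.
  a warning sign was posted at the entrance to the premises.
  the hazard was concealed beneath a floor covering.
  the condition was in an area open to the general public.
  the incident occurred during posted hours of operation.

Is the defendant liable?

(1) proximate cause — met.
(i) during posted hours — holds.
(ii) not (public area) — not met.
(a) = T AND F = false.
(A) exclusive control — fails.
(B) no signage posted — fails.
(C) no remedial action — not met.
(i) = F OR F OR F = false.
(ii) not open/obvious — holds.
(A) condition ≥5 days old — satisfied.
(B) consent to enter — holds.
(iii) = T OR T = true.
(b) = F AND T AND T = false.
So (2) is not satisfied (F OR F).
So Overall is not satisfied (T AND F).
Exception (complaint lodged) — not satisfied.
Result: main false OR exception false → false.

No — not liable.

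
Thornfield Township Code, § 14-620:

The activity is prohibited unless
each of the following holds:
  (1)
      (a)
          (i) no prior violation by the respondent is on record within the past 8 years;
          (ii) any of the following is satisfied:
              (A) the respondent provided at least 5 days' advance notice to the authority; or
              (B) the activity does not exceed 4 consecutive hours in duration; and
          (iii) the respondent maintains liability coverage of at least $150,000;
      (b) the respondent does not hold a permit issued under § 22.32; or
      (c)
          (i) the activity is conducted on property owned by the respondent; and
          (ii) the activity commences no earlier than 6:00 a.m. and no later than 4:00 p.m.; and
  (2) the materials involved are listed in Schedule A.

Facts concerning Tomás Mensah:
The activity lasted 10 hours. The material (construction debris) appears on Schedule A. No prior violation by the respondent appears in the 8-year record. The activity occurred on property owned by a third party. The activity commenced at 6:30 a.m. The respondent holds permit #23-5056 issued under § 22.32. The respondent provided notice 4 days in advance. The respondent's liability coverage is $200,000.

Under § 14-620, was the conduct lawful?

No — unlawful.

(i) no prior violation — holds.
(A) ≥5 days' notice — not satisfied.
(B) ≤ 4 hrs duration — not met.
So (ii) is not satisfied (F OR F).
(iii) coverage ≥ $150,000 — holds.
So (a) is not satisfied (T AND F AND T).
(b) not (holds permit) — not satisfied.
(i) own property — fails.
(ii) start within hours — satisfied.
(c): F AND T → false.
(1): F OR F OR F → false.
(2) Schedule A material — met.
Overall = F AND T = false.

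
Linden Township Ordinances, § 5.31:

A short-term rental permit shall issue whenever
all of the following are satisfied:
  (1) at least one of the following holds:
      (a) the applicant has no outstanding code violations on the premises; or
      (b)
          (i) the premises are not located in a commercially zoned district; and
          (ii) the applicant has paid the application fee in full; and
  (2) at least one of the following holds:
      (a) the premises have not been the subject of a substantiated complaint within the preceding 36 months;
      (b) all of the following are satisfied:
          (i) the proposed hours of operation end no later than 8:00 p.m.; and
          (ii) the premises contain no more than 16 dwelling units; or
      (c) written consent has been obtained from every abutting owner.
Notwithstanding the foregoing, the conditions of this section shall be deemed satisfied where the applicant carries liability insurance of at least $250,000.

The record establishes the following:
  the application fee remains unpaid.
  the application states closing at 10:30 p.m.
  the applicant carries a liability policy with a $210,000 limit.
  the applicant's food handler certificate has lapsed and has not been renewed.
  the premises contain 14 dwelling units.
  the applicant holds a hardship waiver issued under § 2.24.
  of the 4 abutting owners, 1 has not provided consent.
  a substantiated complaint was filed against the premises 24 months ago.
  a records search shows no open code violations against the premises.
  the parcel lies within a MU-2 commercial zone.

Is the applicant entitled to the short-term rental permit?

(a) no code violations — satisfied.
(i) not (commercially zoned) — not satisfied.
(ii) fee paid — not satisfied.
So (b) is not satisfied (F AND F).
(1): T OR F → true.
(a) no complaint in 36 mo. — fails.
(i) closes by 8 p.m. — fails.
(ii) ≤ 16 units — met.
So (b) is not satisfied (F AND T).
(c) all abutters consent — not satisfied.
(2) = F OR F OR F = false.
So Overall is not satisfied (T AND F).
Exception (insurance ≥ $250,000) — not satisfied.
Result: main false OR exception false → false.

No — denied.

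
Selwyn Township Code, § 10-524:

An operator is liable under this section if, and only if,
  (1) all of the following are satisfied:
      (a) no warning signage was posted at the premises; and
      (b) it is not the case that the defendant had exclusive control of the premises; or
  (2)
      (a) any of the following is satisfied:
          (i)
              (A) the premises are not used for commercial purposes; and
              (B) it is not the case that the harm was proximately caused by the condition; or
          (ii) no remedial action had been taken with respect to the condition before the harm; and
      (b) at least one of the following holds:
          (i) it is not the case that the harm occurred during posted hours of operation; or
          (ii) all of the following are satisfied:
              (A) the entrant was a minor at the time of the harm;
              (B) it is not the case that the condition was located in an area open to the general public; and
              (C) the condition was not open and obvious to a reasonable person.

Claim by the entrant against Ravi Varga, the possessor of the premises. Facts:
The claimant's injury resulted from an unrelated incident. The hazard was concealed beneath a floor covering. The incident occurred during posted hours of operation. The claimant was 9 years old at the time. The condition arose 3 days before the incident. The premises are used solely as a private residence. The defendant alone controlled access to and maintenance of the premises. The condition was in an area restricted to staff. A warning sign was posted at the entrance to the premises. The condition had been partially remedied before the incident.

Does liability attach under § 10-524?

(a) no signage posted — not satisfied.
(b) not (exclusive control) — not met.
(1): F AND F → false.
(A) not (commercial use) — holds.
(B) not (proximate cause) — met.
So (i) is satisfied (T AND T).
(ii) no remedial action — not satisfied.
(a) = T OR F = true.
(i) not (during posted hours) — not satisfied.
(A) entrant a minor — satisfied.
(B) not (public area) — met.
(C) not open/obvious — holds.
(ii) = T AND T AND T = true.
(b): F OR T → true.
So (2) is satisfied (T AND T).
So Overall is satisfied (F OR T).

Yes — liable.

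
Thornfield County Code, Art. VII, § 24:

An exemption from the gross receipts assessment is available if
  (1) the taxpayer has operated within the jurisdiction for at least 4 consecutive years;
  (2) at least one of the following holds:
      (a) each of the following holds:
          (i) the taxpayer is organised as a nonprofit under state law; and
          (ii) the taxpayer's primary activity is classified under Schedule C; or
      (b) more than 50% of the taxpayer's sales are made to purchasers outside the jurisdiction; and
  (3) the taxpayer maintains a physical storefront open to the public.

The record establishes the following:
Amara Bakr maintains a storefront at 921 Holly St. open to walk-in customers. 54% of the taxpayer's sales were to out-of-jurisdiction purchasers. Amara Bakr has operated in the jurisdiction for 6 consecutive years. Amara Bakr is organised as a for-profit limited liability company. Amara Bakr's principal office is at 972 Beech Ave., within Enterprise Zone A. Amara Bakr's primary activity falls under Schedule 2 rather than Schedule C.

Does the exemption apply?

(1) ≥ 4 yrs in jurisdiction — holds.
(i) nonprofit — not satisfied.
(ii) Schedule C activity — fails.
So (a) is not satisfied (F AND F).
(b) >50% out-of-jur. sales — met.
(2): F OR T → true.
(3) has storefront — met.
Overall = T AND T AND T = true.

Yes — exempt.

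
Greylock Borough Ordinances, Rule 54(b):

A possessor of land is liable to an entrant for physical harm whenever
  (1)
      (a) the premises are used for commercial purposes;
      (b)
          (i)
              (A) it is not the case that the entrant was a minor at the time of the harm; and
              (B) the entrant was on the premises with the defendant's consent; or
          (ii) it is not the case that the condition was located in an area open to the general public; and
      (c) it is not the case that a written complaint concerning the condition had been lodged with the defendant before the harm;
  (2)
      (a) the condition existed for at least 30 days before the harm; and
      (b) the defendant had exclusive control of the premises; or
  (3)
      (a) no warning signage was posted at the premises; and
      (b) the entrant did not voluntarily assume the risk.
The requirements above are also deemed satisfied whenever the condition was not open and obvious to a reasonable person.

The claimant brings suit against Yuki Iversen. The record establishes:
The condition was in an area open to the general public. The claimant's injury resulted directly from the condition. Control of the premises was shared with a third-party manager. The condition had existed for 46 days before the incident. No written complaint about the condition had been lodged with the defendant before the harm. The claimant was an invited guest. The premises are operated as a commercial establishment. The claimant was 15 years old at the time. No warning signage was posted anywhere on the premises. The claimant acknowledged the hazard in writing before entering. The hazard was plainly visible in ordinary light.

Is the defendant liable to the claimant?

No — not liable.

(a) commercial use — satisfied.
(A) not (entrant a minor) — fails.
(B) consent to enter — met.
So (i) is not satisfied (F AND T).
(ii) not (public area) — not satisfied.
So (b) is not satisfied (F OR F).
(c) not (complaint lodged) — holds.
(1): T AND F AND T → false.
(a) condition ≥30 days old — holds.
(b) exclusive control — not met.
So (2) is not satisfied (T AND F).
(a) no signage posted — met.
(b) no assumed risk — not satisfied.
(3) = T AND F = false.
So Overall is not satisfied (F OR F OR F).
Exception (not open/obvious) — not satisfied.
Result: main false OR exception false → false.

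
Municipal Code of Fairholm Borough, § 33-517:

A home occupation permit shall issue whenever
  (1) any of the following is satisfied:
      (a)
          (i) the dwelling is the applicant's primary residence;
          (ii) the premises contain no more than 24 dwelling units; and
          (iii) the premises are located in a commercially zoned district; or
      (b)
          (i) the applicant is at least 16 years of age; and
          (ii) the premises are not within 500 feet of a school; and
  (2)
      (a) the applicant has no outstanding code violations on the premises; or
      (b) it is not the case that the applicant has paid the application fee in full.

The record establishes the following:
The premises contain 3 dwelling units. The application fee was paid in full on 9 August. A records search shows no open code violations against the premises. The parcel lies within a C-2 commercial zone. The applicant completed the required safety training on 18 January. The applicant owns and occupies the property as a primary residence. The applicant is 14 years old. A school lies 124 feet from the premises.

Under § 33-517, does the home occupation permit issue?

(i) primary residence — met.
(ii) ≤ 24 units — holds.
(iii) commercially zoned — holds.
So (a) is satisfied (T AND T AND T).
(i) age ≥ 16 — fails.
(ii) ≥500 ft from school — fails.
(b): F AND F → false.
So (1) is satisfied (T OR F).
(a) no code violations — holds.
(b) not (fee paid) — not satisfied.
(2) = T OR F = true.
So Overall is satisfied (T AND T).

Yes — granted.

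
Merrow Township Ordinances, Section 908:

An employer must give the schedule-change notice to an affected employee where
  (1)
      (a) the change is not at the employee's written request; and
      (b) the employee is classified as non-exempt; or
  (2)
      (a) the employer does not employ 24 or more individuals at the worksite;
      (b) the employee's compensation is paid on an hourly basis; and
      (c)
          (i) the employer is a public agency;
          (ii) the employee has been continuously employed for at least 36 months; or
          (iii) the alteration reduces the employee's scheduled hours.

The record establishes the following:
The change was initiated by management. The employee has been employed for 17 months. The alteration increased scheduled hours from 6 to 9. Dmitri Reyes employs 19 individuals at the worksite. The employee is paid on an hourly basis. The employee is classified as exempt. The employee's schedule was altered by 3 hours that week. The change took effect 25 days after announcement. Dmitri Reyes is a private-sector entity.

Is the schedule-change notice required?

No — not required.

(a) not employee-requested — satisfied.
(b) non-exempt — not met.
So (1) is not satisfied (T AND F).
(a) not (≥ 24 at site) — met.
(b) hourly-paid — satisfied.
(i) public agency — not satisfied.
(ii) tenure ≥ 36 mo. — fails.
(iii) hours reduced — fails.
(c): F OR F OR F → false.
(2): T AND T AND F → false.
Overall: F OR F → false.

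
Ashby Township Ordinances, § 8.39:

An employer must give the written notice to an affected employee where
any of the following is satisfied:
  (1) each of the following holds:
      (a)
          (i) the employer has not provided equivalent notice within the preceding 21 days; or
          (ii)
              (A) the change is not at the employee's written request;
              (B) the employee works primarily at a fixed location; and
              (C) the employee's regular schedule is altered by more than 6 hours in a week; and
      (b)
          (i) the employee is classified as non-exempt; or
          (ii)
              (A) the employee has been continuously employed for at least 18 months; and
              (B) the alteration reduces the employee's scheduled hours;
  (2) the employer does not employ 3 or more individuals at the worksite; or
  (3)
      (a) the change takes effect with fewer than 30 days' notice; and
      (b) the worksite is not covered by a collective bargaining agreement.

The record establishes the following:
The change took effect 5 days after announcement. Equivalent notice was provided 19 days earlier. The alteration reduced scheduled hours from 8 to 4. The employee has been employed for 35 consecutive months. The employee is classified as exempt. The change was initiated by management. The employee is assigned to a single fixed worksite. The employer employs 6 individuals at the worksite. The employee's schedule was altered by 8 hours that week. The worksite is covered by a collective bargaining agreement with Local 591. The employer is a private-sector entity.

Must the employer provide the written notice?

(i) no recent notice — fails.
(A) not employee-requested — holds.
(B) fixed location — holds.
(C) schedule shift > 6h — holds.
(ii): T AND T AND T → true.
(a) = F OR T = true.
(i) non-exempt — not met.
(A) tenure ≥ 18 mo. — met.
(B) hours reduced — holds.
So (ii) is satisfied (T AND T).
(b): F OR T → true.
So (1) is satisfied (T AND T).
(2) not (≥ 3 at site) — fails.
(a) < 30 days' notice — satisfied.
(b) no CBA — fails.
(3): T AND F → false.
So Overall is satisfied (T OR F OR F).

Yes — required.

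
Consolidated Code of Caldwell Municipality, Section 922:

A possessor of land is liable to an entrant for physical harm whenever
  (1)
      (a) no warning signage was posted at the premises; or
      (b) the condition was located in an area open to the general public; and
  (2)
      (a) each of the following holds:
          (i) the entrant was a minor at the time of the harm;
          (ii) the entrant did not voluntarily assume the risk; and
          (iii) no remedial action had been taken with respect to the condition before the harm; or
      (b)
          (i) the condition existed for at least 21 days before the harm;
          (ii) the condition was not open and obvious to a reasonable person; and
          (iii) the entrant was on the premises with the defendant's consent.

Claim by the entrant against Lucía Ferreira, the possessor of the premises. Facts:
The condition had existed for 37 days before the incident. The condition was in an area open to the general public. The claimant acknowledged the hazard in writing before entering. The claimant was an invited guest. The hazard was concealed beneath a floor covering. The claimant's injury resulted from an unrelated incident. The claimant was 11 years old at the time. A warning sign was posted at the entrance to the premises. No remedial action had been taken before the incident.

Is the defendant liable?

Yes — liable.

(a) no signage posted — not met.
(b) public area — holds.
So (1) is satisfied (F OR T).
(i) entrant a minor — holds.
(ii) no assumed risk — fails.
(iii) no remedial action — met.
So (a) is not satisfied (T AND F AND T).
(i) condition ≥21 days old — met.
(ii) not open/obvious — holds.
(iii) consent to enter — met.
So (b) is satisfied (T AND T AND T).
(2): F OR T → true.
So Overall is satisfied (T AND T).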